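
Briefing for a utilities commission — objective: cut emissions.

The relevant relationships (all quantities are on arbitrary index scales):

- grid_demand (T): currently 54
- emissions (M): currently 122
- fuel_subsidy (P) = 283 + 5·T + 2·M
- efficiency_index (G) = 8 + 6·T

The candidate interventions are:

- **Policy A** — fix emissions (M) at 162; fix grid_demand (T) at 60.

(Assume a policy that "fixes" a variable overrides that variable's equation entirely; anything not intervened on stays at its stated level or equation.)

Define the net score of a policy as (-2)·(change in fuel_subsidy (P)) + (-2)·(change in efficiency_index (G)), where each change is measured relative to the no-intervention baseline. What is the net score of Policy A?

Baseline:
  T = 54
  M = 122
  P = 283 + 5·54 + 2·122 = 797
  G = 8 + 6·54 = 332
Policy A (M := 162, T := 60):
  T = 60
  M = 162
  P = 283 + 5·60 + 2·162 = 907
  G = 8 + 6·60 = 368
ΔP = 907 − 797 = 110; ΔG = 368 − 332 = 36
Score = (-2)·110 + (-2)·36 = -292

-292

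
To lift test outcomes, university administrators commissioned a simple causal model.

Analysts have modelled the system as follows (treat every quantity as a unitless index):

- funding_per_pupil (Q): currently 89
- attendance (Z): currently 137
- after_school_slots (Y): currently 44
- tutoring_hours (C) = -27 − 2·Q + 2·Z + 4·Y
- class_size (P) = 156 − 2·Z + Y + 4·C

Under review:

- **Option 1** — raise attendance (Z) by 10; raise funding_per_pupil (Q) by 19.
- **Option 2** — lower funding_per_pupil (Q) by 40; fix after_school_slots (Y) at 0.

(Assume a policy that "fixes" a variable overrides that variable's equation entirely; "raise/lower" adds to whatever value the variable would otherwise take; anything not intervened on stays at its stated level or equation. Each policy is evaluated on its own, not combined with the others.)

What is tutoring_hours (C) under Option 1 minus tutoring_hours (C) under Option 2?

78

Option 1 (Z + 10, Q + 19):
  Q = 89 + 19 = 108
  Z = 137 + 10 = 147
  Y = 44
  C = -27 − 2·108 + 2·147 + 4·44 = 227
Option 2 (Q − 40, Y := 0):
  Q = 89 − 40 = 49
  Z = 137
  Y = 0
  C = -27 − 2·49 + 2·137 + 4·0 = 149
C: 227 − 149 = 78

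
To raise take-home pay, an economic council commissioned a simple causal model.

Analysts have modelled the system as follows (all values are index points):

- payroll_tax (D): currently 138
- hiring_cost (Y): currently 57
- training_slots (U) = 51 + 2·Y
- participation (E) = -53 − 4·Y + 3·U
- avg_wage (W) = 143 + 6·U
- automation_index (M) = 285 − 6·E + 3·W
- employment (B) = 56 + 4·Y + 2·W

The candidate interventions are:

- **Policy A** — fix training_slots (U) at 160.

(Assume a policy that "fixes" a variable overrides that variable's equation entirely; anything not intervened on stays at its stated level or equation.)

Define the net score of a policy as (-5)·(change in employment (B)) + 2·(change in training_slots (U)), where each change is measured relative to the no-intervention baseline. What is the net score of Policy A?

Baseline:
  Y = 57
  U = 51 + 2·57 = 165
  W = 143 + 6·165 = 1133
  B = 56 + 4·57 + 2·1133 = 2550
Policy A (U := 160):
  Y = 57
  U = 160
  W = 143 + 6·160 = 1103
  B = 56 + 4·57 + 2·1103 = 2490
ΔB = 2490 − 2550 = -60; ΔU = 160 − 165 = -5
Score = (-5)·(-60) + 2·(-5) = 290

290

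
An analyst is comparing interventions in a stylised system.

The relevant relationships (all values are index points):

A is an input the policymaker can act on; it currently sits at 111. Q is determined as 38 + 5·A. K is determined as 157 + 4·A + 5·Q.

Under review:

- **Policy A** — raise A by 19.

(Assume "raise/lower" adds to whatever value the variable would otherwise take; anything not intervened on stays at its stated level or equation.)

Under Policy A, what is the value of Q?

688

Policy A (A + 19):
  A = 111 + 19 = 130
  Q = 38 + 5·130 = 688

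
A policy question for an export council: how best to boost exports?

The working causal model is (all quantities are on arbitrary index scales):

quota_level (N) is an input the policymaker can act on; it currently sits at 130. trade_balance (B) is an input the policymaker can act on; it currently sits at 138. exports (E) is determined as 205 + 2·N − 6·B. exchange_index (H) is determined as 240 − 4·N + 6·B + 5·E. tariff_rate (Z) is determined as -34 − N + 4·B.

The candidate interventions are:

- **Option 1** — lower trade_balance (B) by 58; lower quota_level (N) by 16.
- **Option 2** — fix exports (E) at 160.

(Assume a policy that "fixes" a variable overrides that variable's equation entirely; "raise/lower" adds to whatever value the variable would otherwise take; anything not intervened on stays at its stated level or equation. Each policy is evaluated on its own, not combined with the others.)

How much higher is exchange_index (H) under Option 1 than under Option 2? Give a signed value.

-1319

Option 1 (B − 58, N − 16):
  N = 130 − 16 = 114
  B = 138 − 58 = 80
  E = 205 + 2·114 − 6·80 = -47
  H = 240 − 4·114 + 6·80 + 5·(-47) = 29
Option 2 (E := 160):
  N = 130
  B = 138
  E = 160
  H = 240 − 4·130 + 6·138 + 5·160 = 1348
H: 29 − 1348 = -1319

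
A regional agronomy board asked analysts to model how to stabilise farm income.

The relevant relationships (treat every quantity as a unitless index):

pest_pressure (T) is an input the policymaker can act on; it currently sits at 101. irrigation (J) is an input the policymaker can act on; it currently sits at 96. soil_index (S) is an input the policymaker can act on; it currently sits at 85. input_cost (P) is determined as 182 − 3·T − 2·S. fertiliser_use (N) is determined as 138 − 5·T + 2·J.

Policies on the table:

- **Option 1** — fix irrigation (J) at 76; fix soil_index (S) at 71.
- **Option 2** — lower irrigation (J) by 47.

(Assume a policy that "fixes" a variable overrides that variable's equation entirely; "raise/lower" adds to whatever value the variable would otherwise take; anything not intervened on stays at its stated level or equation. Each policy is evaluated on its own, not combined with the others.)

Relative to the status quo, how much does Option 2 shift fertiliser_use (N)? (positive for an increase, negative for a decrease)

Baseline:
  T = 101
  J = 96
  N = 138 − 5·101 + 2·96 = -175
Option 2 (J − 47):
  T = 101
  J = 96 − 47 = 49
  N = 138 − 5·101 + 2·49 = -269
Change in N: -269 − (-175) = -94

-94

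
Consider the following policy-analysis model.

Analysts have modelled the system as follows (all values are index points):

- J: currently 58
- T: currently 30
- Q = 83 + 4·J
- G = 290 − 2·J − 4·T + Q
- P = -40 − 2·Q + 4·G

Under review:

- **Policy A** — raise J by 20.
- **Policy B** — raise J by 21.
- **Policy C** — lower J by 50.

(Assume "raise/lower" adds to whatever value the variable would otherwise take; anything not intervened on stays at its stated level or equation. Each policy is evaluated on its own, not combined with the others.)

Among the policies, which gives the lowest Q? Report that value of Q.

115

Policy A (J + 20):
  J = 58 + 20 = 78
  Q = 83 + 4·78 = 395
Policy B (J + 21):
  J = 58 + 21 = 79
  Q = 83 + 4·79 = 399
Policy C (J − 50):
  J = 58 − 50 = 8
  Q = 83 + 4·8 = 115
Comparing — Policy A: Q=395, Policy B: Q=399, Policy C: Q=115. Lowest is 115 (Policy C).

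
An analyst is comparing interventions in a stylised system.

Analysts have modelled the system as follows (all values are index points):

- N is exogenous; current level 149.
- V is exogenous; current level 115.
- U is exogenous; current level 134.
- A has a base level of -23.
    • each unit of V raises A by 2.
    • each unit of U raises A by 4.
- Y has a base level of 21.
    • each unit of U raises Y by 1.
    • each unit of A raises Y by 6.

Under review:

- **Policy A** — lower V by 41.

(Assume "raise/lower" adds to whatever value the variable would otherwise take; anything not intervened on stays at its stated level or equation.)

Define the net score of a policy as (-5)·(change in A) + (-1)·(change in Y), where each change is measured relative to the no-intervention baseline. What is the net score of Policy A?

902

Baseline:
  V = 115
  U = 134
  A = -23 + 2·115 + 4·134 = 743
  Y = 21 + 134 + 6·743 = 4613
Policy A (V − 41):
  V = 115 − 41 = 74
  U = 134
  A = -23 + 2·74 + 4·134 = 661
  Y = 21 + 134 + 6·661 = 4121
ΔA = 661 − 743 = -82; ΔY = 4121 − 4613 = -492
Score = (-5)·(-82) + (-1)·(-492) = 902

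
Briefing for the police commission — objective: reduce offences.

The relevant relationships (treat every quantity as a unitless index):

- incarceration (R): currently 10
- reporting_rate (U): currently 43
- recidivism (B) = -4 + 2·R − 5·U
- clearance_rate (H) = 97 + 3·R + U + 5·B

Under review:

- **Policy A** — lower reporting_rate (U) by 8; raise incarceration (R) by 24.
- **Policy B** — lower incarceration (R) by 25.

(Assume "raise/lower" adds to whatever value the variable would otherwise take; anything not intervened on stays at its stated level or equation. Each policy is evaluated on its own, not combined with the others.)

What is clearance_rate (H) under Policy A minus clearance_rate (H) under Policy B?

Policy A (U − 8, R + 24):
  R = 10 + 24 = 34
  U = 43 − 8 = 35
  B = -4 + 2·34 − 5·35 = -111
  H = 97 + 3·34 + 35 + 5·(-111) = -321
Policy B (R − 25):
  R = 10 − 25 = -15
  U = 43
  B = -4 + 2·(-15) − 5·43 = -249
  H = 97 + 3·(-15) + 43 + 5·(-249) = -1150
H: -321 − (-1150) = 829

829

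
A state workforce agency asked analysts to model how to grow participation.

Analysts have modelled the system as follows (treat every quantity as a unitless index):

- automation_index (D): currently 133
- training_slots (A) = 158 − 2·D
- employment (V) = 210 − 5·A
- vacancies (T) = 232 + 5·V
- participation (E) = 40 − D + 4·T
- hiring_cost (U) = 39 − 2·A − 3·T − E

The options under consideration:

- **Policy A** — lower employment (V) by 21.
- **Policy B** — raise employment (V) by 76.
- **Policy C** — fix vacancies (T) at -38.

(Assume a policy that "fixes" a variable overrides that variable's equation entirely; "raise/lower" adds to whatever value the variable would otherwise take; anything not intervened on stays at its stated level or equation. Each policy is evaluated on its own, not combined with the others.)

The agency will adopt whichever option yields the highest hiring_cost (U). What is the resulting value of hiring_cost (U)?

Policy A (V − 21):
  D = 133
  A = 158 − 2·133 = -108
  V = 210 − 5·(-108) (−21 from intervention) = 729
  T = 232 + 5·729 = 3877
  E = 40 − 133 + 4·3877 = 15415
  U = 39 − 2·(-108) − 3·3877 − 15415 = -26791
Policy B (V + 76):
  D = 133
  A = 158 − 2·133 = -108
  V = 210 − 5·(-108) (+76 from intervention) = 826
  T = 232 + 5·826 = 4362
  E = 40 − 133 + 4·4362 = 17355
  U = 39 − 2·(-108) − 3·4362 − 17355 = -30186
Policy C (T := -38):
  D = 133
  A = 158 − 2·133 = -108
  V = 210 − 5·(-108) = 750
  T = -38
  E = 40 − 133 + 4·(-38) = -245
  U = 39 − 2·(-108) − 3·(-38) − (-245) = 614
Comparing — Policy A: U=-26791, Policy B: U=-30186, Policy C: U=614. Highest is 614 (Policy C).

614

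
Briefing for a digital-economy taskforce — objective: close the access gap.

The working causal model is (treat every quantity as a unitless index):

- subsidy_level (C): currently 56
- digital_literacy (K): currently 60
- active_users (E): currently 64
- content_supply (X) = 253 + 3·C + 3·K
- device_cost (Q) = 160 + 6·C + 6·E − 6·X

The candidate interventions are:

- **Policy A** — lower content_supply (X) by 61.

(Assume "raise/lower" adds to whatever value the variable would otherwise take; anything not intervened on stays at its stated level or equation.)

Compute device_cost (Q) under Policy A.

Policy A (X − 61):
  C = 56
  K = 60
  E = 64
  X = 253 + 3·56 + 3·60 (−61 from intervention) = 540
  Q = 160 + 6·56 + 6·64 − 6·540 = -2360

-2360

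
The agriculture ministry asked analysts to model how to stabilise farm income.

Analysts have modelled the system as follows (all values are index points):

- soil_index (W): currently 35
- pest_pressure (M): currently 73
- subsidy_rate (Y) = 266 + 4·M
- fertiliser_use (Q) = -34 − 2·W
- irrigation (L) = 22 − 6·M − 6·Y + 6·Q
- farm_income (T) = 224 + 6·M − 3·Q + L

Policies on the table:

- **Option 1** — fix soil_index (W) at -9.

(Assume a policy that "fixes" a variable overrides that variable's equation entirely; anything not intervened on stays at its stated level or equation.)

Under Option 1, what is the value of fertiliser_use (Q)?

Option 1 (W := -9):
  W = -9
  Q = -34 − 2·(-9) = -16

-16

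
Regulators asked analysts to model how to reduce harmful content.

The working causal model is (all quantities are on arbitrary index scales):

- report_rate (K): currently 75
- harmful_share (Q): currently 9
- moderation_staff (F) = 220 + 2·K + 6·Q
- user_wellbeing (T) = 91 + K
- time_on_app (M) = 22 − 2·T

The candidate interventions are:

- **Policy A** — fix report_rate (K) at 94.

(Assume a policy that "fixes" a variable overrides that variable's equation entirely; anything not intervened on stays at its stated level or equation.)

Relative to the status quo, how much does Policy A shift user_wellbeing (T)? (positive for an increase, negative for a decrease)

19

Baseline:
  K = 75
  T = 91 + 75 = 166
Policy A (K := 94):
  K = 94
  T = 91 + 94 = 185
Change in T: 185 − 166 = 19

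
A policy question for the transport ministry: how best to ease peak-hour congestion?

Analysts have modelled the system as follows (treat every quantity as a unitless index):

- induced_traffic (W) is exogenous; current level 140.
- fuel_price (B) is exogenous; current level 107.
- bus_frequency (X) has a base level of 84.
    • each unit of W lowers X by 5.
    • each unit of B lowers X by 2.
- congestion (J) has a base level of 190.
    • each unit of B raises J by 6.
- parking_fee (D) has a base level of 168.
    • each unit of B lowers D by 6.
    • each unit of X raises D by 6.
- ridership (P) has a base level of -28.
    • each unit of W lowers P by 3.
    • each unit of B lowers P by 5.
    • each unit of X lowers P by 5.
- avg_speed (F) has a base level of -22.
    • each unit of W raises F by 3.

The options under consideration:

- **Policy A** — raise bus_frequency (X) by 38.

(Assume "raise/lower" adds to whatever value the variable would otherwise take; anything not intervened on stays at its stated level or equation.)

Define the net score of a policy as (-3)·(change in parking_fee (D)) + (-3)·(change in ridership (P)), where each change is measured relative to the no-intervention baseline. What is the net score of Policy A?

-114

Baseline:
  W = 140
  B = 107
  X = 84 − 5·140 − 2·107 = -830
  D = 168 − 6·107 + 6·(-830) = -5454
  P = -28 − 3·140 − 5·107 − 5·(-830) = 3167
Policy A (X + 38):
  W = 140
  B = 107
  X = 84 − 5·140 − 2·107 (+38 from intervention) = -792
  D = 168 − 6·107 + 6·(-792) = -5226
  P = -28 − 3·140 − 5·107 − 5·(-792) = 2977
ΔD = -5226 − (-5454) = 228; ΔP = 2977 − 3167 = -190
Score = (-3)·228 + (-3)·(-190) = -114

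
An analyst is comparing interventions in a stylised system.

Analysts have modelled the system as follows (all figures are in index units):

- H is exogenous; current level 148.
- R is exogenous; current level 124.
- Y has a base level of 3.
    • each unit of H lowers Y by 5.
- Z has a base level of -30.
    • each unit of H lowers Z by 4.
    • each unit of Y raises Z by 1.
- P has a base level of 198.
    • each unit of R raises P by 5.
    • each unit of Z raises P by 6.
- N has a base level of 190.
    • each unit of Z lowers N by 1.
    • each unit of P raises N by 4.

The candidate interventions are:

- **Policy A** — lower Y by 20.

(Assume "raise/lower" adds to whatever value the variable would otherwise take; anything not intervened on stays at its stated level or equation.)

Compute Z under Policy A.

Policy A (Y − 20):
  H = 148
  Y = 3 − 5·148 (−20 from intervention) = -757
  Z = -30 − 4·148 + (-757) = -1379

-1379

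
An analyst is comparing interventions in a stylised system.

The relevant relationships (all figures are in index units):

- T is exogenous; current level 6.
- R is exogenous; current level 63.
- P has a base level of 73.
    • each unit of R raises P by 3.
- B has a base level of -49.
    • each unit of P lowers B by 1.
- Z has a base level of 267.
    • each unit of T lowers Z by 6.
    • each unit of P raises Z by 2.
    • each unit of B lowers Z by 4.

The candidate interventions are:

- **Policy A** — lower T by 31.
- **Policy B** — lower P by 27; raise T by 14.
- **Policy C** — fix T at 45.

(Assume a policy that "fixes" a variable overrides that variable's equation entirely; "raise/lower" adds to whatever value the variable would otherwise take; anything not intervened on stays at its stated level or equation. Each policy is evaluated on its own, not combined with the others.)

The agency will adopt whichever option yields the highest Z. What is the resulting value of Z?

2185

Policy A (T − 31):
  T = 6 − 31 = -25
  R = 63
  P = 73 + 3·63 = 262
  B = -49 − 262 = -311
  Z = 267 − 6·(-25) + 2·262 − 4·(-311) = 2185
Policy B (P − 27, T + 14):
  T = 6 + 14 = 20
  R = 63
  P = 73 + 3·63 (−27 from intervention) = 235
  B = -49 − 235 = -284
  Z = 267 − 6·20 + 2·235 − 4·(-284) = 1753
Policy C (T := 45):
  T = 45
  R = 63
  P = 73 + 3·63 = 262
  B = -49 − 262 = -311
  Z = 267 − 6·45 + 2·262 − 4·(-311) = 1765
Comparing — Policy A: Z=2185, Policy B: Z=1753, Policy C: Z=1765. Highest is 2185 (Policy A).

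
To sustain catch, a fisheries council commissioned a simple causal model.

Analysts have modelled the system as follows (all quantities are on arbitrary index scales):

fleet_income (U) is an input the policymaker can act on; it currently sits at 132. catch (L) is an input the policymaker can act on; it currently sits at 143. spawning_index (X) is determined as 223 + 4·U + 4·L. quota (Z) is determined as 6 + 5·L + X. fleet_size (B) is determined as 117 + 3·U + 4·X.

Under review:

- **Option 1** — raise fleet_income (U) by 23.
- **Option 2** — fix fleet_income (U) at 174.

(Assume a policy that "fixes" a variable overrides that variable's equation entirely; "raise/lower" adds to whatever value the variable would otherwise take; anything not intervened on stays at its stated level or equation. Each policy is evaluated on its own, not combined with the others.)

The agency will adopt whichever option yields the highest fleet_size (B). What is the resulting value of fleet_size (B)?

Option 1 (U + 23):
  U = 132 + 23 = 155
  L = 143
  X = 223 + 4·155 + 4·143 = 1415
  B = 117 + 3·155 + 4·1415 = 6242
Option 2 (U := 174):
  U = 174
  L = 143
  X = 223 + 4·174 + 4·143 = 1491
  B = 117 + 3·174 + 4·1491 = 6603
Comparing — Option 1: B=6242, Option 2: B=6603. Highest is 6603 (Option 2).

6603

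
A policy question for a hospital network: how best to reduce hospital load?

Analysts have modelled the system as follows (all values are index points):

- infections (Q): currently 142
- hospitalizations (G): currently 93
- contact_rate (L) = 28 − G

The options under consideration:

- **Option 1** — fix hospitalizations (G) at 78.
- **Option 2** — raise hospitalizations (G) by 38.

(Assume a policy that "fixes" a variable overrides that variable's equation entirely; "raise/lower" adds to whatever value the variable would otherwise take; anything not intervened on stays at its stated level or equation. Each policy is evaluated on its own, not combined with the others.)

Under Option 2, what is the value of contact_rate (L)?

-103

Option 2 (G + 38):
  G = 93 + 38 = 131
  L = 28 − 131 = -103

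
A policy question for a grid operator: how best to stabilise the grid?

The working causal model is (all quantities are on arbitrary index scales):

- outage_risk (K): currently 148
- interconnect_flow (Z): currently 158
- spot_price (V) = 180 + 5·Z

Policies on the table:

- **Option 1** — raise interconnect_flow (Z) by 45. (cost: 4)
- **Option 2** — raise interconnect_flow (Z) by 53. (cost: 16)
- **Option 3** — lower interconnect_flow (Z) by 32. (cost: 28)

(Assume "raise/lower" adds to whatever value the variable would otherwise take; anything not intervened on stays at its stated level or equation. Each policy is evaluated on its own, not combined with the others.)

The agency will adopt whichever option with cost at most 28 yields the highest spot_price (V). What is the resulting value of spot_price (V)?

Option 1 (Z + 45):
  Z = 158 + 45 = 203
  V = 180 + 5·203 = 1195
Option 2 (Z + 53):
  Z = 158 + 53 = 211
  V = 180 + 5·211 = 1235
Option 3 (Z − 32):
  Z = 158 − 32 = 126
  V = 180 + 5·126 = 810
Comparing — Option 1: V=1195, Option 2: V=1235, Option 3: V=810. Highest is 1235 (Option 2).

1235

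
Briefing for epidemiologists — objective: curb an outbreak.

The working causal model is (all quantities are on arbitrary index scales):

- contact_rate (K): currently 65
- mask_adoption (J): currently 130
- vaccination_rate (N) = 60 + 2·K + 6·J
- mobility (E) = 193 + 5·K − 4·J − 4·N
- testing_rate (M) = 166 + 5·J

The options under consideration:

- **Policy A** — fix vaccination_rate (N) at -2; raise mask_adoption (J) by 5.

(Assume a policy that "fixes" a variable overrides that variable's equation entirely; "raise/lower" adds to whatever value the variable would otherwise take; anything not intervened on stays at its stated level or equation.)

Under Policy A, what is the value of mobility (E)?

Policy A (N := -2, J + 5):
  K = 65
  J = 130 + 5 = 135
  N = -2
  E = 193 + 5·65 − 4·135 − 4·(-2) = -14

-14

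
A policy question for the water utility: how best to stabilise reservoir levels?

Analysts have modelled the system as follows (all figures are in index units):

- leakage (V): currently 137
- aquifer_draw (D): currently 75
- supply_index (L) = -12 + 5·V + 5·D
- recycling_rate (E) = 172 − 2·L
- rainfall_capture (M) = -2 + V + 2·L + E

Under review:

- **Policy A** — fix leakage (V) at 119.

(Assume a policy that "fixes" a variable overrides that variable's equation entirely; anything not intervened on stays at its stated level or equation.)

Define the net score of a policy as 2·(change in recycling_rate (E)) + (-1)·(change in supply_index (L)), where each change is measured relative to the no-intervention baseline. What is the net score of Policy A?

450

Baseline:
  V = 137
  D = 75
  L = -12 + 5·137 + 5·75 = 1048
  E = 172 − 2·1048 = -1924
Policy A (V := 119):
  V = 119
  D = 75
  L = -12 + 5·119 + 5·75 = 958
  E = 172 − 2·958 = -1744
ΔE = -1744 − (-1924) = 180; ΔL = 958 − 1048 = -90
Score = 2·180 + (-1)·(-90) = 450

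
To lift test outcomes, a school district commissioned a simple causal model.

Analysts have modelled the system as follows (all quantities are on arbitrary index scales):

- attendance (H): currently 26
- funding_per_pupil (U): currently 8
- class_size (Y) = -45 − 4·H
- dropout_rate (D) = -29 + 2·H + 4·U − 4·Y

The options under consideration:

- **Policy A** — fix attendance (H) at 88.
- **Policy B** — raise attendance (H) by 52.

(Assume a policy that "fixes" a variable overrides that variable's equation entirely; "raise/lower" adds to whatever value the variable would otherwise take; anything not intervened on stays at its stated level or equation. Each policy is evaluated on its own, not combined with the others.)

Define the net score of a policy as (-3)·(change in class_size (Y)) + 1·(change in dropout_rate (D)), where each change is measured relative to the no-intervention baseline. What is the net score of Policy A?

Baseline:
  H = 26
  U = 8
  Y = -45 − 4·26 = -149
  D = -29 + 2·26 + 4·8 − 4·(-149) = 651
Policy A (H := 88):
  H = 88
  U = 8
  Y = -45 − 4·88 = -397
  D = -29 + 2·88 + 4·8 − 4·(-397) = 1767
ΔY = -397 − (-149) = -248; ΔD = 1767 − 651 = 1116
Score = (-3)·(-248) + 1·1116 = 1860

1860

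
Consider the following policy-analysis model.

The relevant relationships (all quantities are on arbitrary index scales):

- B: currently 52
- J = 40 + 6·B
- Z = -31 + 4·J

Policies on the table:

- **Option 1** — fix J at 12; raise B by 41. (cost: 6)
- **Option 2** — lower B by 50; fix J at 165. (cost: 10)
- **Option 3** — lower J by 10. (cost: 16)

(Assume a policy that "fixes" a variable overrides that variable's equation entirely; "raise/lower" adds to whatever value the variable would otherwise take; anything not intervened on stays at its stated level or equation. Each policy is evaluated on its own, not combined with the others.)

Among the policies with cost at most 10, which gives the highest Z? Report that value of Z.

Option 1 (J := 12, B + 41):
  B = 52 + 41 = 93
  J = 12
  Z = -31 + 4·12 = 17
Option 2 (B − 50, J := 165):
  B = 52 − 50 = 2
  J = 165
  Z = -31 + 4·165 = 629
Comparing — Option 1: Z=17, Option 2: Z=629. Highest is 629 (Option 2).

629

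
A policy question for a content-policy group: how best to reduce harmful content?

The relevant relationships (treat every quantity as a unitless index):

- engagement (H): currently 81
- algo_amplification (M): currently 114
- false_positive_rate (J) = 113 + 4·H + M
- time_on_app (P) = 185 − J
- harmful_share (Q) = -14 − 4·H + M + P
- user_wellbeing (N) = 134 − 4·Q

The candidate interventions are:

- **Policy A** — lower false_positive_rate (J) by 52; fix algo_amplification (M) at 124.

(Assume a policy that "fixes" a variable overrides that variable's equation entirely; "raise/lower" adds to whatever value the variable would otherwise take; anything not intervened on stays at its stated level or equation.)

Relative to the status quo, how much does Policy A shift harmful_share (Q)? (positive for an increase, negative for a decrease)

52

Baseline:
  H = 81
  M = 114
  J = 113 + 4·81 + 114 = 551
  P = 185 − 551 = -366
  Q = -14 − 4·81 + 114 + (-366) = -590
Policy A (J − 52, M := 124):
  H = 81
  M = 124
  J = 113 + 4·81 + 124 (−52 from intervention) = 509
  P = 185 − 509 = -324
  Q = -14 − 4·81 + 124 + (-324) = -538
Change in Q: -538 − (-590) = 52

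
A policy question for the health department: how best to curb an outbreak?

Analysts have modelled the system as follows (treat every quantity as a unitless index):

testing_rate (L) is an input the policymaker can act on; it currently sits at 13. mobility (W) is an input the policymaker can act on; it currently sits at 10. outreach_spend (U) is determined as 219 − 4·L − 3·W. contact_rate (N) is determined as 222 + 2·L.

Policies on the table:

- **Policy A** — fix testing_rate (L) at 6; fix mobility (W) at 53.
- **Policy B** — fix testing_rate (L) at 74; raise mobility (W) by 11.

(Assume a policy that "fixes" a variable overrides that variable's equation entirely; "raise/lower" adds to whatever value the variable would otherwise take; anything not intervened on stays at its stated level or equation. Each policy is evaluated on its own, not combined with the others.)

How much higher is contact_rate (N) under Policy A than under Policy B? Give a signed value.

-136

Policy A (L := 6, W := 53):
  L = 6
  N = 222 + 2·6 = 234
Policy B (L := 74, W + 11):
  L = 74
  N = 222 + 2·74 = 370
N: 234 − 370 = -136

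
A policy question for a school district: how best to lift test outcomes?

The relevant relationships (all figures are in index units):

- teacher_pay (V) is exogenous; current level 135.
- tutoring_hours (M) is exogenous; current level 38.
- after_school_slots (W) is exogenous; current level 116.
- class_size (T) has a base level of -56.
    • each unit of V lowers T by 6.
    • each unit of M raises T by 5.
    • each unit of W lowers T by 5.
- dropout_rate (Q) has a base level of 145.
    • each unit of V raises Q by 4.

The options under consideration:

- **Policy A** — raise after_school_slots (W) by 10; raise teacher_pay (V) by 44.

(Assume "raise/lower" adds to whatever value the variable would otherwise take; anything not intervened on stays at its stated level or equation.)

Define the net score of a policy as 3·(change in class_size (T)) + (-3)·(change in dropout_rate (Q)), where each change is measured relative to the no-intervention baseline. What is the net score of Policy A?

-1470

Baseline:
  V = 135
  M = 38
  W = 116
  T = -56 − 6·135 + 5·38 − 5·116 = -1256
  Q = 145 + 4·135 = 685
Policy A (W + 10, V + 44):
  V = 135 + 44 = 179
  M = 38
  W = 116 + 10 = 126
  T = -56 − 6·179 + 5·38 − 5·126 = -1570
  Q = 145 + 4·179 = 861
ΔT = -1570 − (-1256) = -314; ΔQ = 861 − 685 = 176
Score = 3·(-314) + (-3)·176 = -1470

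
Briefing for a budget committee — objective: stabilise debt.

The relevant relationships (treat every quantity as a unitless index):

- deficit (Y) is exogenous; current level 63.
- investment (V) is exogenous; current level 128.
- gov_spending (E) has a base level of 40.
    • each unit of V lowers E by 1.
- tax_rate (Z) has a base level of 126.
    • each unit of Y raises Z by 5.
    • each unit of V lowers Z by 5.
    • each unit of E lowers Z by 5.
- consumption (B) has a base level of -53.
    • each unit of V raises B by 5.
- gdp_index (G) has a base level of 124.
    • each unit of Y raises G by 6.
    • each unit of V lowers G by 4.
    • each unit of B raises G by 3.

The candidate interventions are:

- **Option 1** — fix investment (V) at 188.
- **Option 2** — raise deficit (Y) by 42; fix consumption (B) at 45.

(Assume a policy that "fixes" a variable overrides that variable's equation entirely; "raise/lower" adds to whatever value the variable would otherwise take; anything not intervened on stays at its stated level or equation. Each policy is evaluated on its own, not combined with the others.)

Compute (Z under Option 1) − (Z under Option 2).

Option 1 (V := 188):
  Y = 63
  V = 188
  E = 40 − 188 = -148
  Z = 126 + 5·63 − 5·188 − 5·(-148) = 241
Option 2 (Y + 42, B := 45):
  Y = 63 + 42 = 105
  V = 128
  E = 40 − 128 = -88
  Z = 126 + 5·105 − 5·128 − 5·(-88) = 451
Z: 241 − 451 = -210

-210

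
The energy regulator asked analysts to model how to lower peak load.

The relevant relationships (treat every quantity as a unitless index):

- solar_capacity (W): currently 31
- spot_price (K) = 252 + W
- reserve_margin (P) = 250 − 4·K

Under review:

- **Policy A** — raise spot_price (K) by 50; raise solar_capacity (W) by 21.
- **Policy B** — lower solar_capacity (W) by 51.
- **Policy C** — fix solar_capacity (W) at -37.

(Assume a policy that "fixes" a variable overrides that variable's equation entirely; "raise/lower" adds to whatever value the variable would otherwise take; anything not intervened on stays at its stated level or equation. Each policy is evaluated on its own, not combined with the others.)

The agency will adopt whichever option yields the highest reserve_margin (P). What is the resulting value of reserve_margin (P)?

Policy A (K + 50, W + 21):
  W = 31 + 21 = 52
  K = 252 + 52 (+50 from intervention) = 354
  P = 250 − 4·354 = -1166
Policy B (W − 51):
  W = 31 − 51 = -20
  K = 252 + (-20) = 232
  P = 250 − 4·232 = -678
Policy C (W := -37):
  W = -37
  K = 252 + (-37) = 215
  P = 250 − 4·215 = -610
Comparing — Policy A: P=-1166, Policy B: P=-678, Policy C: P=-610. Highest is -610 (Policy C).

-610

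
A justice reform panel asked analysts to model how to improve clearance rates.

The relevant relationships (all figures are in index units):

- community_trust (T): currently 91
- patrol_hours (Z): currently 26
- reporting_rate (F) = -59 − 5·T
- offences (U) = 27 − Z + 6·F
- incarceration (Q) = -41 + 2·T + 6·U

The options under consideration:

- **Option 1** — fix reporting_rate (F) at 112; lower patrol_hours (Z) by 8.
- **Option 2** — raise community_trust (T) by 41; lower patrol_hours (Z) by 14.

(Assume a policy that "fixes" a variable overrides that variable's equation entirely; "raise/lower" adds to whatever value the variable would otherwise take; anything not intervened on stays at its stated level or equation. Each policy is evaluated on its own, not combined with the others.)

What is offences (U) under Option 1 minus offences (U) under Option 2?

4980

Option 1 (F := 112, Z − 8):
  T = 91
  Z = 26 − 8 = 18
  F = 112
  U = 27 − 18 + 6·112 = 681
Option 2 (T + 41, Z − 14):
  T = 91 + 41 = 132
  Z = 26 − 14 = 12
  F = -59 − 5·132 = -719
  U = 27 − 12 + 6·(-719) = -4299
U: 681 − (-4299) = 4980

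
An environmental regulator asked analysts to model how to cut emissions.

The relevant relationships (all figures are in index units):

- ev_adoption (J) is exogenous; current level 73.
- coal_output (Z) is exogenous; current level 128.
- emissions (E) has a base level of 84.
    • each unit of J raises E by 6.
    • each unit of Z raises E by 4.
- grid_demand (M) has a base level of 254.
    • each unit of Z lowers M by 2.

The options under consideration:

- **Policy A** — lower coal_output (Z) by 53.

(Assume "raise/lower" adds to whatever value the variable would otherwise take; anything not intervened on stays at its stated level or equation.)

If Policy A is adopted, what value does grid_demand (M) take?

104

Policy A (Z − 53):
  Z = 128 − 53 = 75
  M = 254 − 2·75 = 104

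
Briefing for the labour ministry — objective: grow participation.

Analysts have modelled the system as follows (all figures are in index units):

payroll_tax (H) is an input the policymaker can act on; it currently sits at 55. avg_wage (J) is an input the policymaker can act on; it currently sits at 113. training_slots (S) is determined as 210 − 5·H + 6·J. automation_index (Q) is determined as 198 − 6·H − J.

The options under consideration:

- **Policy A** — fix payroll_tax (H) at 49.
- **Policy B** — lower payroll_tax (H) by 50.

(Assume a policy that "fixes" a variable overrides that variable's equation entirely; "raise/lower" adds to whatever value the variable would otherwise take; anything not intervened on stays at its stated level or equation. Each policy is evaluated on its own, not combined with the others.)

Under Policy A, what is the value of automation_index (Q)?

-209

Policy A (H := 49):
  H = 49
  J = 113
  Q = 198 − 6·49 − 113 = -209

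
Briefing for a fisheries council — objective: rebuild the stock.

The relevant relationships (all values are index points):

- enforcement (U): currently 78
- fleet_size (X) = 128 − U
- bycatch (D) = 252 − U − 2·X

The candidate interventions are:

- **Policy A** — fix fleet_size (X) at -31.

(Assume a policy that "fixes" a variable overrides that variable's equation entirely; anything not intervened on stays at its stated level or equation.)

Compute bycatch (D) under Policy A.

Policy A (X := -31):
  U = 78
  X = -31
  D = 252 − 78 − 2·(-31) = 236

236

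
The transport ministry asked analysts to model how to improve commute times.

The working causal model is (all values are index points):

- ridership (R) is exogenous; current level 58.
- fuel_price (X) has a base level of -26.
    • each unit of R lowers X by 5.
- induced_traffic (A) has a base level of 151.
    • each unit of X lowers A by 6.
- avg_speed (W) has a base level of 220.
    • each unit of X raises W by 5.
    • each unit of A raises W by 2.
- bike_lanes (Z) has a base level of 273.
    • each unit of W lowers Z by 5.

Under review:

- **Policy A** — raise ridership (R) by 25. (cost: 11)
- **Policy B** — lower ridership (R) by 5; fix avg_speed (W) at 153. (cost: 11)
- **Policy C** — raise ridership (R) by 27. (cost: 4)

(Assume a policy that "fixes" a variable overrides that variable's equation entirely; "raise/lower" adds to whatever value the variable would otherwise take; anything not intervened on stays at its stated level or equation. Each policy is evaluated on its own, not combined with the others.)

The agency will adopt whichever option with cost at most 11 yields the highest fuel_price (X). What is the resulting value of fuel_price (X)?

Policy A (R + 25):
  R = 58 + 25 = 83
  X = -26 − 5·83 = -441
Policy B (R − 5, W := 153):
  R = 58 − 5 = 53
  X = -26 − 5·53 = -291
Policy C (R + 27):
  R = 58 + 27 = 85
  X = -26 − 5·85 = -451
Comparing — Policy A: X=-441, Policy B: X=-291, Policy C: X=-451. Highest is -291 (Policy B).

-291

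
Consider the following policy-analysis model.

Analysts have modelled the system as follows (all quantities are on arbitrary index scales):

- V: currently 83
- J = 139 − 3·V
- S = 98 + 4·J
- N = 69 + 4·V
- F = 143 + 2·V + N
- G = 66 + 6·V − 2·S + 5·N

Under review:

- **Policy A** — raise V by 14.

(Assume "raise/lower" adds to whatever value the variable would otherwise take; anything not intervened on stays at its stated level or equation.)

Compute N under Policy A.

457

Policy A (V + 14):
  V = 83 + 14 = 97
  N = 69 + 4·97 = 457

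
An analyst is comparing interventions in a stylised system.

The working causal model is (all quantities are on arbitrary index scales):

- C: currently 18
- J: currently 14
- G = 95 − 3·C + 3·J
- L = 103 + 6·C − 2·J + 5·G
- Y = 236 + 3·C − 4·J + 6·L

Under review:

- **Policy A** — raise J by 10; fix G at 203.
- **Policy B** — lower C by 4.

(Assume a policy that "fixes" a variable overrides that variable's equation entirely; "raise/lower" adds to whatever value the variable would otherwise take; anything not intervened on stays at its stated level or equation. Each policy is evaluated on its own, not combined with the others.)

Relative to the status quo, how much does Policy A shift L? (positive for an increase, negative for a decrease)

Baseline:
  C = 18
  J = 14
  G = 95 − 3·18 + 3·14 = 83
  L = 103 + 6·18 − 2·14 + 5·83 = 598
Policy A (J + 10, G := 203):
  C = 18
  J = 14 + 10 = 24
  G = 203
  L = 103 + 6·18 − 2·24 + 5·203 = 1178
Change in L: 1178 − 598 = 580

580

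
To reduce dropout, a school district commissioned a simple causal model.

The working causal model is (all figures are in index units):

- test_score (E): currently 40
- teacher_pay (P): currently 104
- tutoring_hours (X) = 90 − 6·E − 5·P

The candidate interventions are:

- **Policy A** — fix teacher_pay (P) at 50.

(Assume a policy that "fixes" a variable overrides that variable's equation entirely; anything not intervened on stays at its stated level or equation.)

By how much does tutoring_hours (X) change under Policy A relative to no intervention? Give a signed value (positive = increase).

Baseline:
  E = 40
  P = 104
  X = 90 − 6·40 − 5·104 = -670
Policy A (P := 50):
  E = 40
  P = 50
  X = 90 − 6·40 − 5·50 = -400
Change in X: -400 − (-670) = 270

270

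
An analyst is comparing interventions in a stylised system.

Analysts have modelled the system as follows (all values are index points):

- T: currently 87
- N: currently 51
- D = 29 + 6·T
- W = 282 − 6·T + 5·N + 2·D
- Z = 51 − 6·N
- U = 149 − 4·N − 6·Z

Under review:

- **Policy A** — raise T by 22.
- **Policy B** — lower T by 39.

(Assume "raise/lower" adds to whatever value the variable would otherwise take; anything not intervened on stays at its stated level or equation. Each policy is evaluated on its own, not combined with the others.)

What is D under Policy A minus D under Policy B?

366

Policy A (T + 22):
  T = 87 + 22 = 109
  D = 29 + 6·109 = 683
Policy B (T − 39):
  T = 87 − 39 = 48
  D = 29 + 6·48 = 317
D: 683 − 317 = 366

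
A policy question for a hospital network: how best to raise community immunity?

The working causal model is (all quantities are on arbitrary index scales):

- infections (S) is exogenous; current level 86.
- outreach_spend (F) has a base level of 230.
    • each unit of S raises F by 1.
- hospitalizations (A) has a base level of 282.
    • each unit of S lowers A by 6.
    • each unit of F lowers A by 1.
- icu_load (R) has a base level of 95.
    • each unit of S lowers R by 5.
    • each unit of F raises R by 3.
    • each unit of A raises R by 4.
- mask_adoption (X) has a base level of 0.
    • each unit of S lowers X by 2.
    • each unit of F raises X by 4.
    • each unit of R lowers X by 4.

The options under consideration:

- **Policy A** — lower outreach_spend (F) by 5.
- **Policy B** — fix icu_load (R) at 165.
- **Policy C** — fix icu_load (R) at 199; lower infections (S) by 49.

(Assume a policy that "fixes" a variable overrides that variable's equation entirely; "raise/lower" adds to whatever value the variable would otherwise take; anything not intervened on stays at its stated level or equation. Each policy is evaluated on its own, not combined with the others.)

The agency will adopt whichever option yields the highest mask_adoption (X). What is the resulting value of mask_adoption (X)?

7400

Policy A (F − 5):
  S = 86
  F = 230 + 86 (−5 from intervention) = 311
  A = 282 − 6·86 − 311 = -545
  R = 95 − 5·86 + 3·311 + 4·(-545) = -1582
  X = 0 − 2·86 + 4·311 − 4·(-1582) = 7400
Policy B (R := 165):
  S = 86
  F = 230 + 86 = 316
  A = 282 − 6·86 − 316 = -550
  R = 165
  X = 0 − 2·86 + 4·316 − 4·165 = 432
Policy C (R := 199, S − 49):
  S = 86 − 49 = 37
  F = 230 + 37 = 267
  A = 282 − 6·37 − 267 = -207
  R = 199
  X = 0 − 2·37 + 4·267 − 4·199 = 198
Comparing — Policy A: X=7400, Policy B: X=432, Policy C: X=198. Highest is 7400 (Policy A).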